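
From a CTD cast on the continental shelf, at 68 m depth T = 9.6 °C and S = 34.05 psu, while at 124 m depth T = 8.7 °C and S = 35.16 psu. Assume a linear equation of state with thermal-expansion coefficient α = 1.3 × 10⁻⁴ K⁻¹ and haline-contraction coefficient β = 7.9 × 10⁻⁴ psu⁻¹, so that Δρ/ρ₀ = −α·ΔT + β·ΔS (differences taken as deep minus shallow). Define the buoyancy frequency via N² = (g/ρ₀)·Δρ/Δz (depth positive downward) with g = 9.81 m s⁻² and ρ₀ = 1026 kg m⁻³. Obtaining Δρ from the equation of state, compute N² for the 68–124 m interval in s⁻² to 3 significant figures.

1.74 × 10⁻⁴ s⁻²

ΔT = -0.9 K, ΔS = +1.11 psu (deep − shallow).
Δρ/ρ₀ = −αΔT + βΔS = 1.17 × 10⁻⁴ + 8.769 × 10⁻⁴ = 9.939 × 10⁻⁴, so Δρ ≈ 1.020 kg m⁻³.
N² = (g/ρ₀)·Δρ/Δz = g·(Δρ/ρ₀)/Δz = 9.81 × 9.939 × 10⁻⁴ / 56 = 1.7411 × 10⁻⁴ s⁻² ≈ 1.74 × 10⁻⁴ s⁻².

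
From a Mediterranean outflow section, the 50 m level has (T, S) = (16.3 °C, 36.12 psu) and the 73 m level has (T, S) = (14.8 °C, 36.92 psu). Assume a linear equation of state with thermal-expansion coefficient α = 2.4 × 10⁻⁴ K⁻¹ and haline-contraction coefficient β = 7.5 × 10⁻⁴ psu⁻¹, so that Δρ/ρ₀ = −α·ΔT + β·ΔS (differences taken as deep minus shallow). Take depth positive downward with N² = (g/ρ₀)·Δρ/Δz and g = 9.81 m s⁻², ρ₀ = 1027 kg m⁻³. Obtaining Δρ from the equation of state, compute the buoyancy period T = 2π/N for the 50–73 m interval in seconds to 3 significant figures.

311 s

ΔT = -1.5 K, ΔS = +0.80 psu (deep − shallow).
Δρ/ρ₀ = −αΔT + βΔS = 3.60 × 10⁻⁴ + 6.00 × 10⁻⁴ = 9.60 × 10⁻⁴, so Δρ ≈ 0.9859 kg m⁻³.
N² = (g/ρ₀)·Δρ/Δz = g·(Δρ/ρ₀)/Δz = 9.81 × 9.60 × 10⁻⁴ / 23 = 4.0946 × 10⁻⁴ s⁻².
N = √(4.0946 × 10⁻⁴) = 0.020235 rad s⁻¹ → T = 2π/N = 310.51 s ≈ 311 s.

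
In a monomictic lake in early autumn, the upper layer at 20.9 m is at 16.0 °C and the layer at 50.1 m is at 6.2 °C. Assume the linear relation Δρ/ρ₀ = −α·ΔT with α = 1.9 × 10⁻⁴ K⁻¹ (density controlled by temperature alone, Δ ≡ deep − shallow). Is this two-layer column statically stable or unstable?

ΔT = 6.2 − 16.0 = -9.8 K, so Δρ/ρ₀ = −αΔT = 1.862 × 10⁻³.
Δρ/ρ₀ > 0, so Δρ > 0: deeper water is denser → statically stable.

stable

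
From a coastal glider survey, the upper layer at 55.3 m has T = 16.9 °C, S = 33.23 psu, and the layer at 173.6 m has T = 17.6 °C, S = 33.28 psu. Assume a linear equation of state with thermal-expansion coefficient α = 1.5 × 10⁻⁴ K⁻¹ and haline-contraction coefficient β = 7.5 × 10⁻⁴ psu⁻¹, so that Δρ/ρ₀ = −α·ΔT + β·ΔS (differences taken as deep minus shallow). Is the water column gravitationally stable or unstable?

ΔT = 17.6 − 16.9 = +0.7 K and ΔS = 33.28 − 33.23 = +0.05 psu (deep − shallow).
−αΔT = -1.05 × 10⁻⁴; βΔS = 3.75 × 10⁻⁵; sum Δρ/ρ₀ = -6.75 × 10⁻⁵.
Δρ/ρ₀ < 0, so Δρ < 0: deeper water is lighter → statically unstable; the column would overturn.

unstable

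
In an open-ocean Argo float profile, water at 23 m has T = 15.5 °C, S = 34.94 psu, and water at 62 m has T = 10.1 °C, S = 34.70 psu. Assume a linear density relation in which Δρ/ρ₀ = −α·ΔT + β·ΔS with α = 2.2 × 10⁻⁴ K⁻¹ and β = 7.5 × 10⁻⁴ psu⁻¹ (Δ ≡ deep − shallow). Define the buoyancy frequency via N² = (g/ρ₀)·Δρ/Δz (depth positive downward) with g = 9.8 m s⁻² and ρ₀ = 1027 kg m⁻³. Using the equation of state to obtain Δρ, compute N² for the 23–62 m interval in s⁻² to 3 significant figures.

2.53 × 10⁻⁴ s⁻²

ΔT = -5.4 K, ΔS = -0.24 psu (deep − shallow).
Δρ/ρ₀ = −αΔT + βΔS = 1.188 × 10⁻³ − 1.80 × 10⁻⁴ = 1.008 × 10⁻³, so Δρ ≈ 1.035 kg m⁻³.
N² = (g/ρ₀)·Δρ/Δz = g·(Δρ/ρ₀)/Δz = 9.8 × 1.008 × 10⁻³ / 39 = 2.5329 × 10⁻⁴ s⁻² ≈ 2.53 × 10⁻⁴ s⁻².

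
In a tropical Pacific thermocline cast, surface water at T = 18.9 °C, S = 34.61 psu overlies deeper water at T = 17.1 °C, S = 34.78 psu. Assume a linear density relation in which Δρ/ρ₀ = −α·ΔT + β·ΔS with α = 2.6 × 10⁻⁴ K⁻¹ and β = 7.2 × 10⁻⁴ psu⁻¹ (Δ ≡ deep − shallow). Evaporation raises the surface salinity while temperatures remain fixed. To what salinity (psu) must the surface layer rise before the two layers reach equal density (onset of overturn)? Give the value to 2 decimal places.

35.43 psu

Neutral buoyancy requires −α(T_deep − T_surf) + β(S_deep − S_surf′) = 0.
S_surf′ = S_deep − (α/β)·ΔT = 34.78 − (2.6 × 10⁻⁴/7.2 × 10⁻⁴)·(-1.8) = 35.4300 psu.
Increase required: 35.4300 − 34.61 = 0.8200 psu.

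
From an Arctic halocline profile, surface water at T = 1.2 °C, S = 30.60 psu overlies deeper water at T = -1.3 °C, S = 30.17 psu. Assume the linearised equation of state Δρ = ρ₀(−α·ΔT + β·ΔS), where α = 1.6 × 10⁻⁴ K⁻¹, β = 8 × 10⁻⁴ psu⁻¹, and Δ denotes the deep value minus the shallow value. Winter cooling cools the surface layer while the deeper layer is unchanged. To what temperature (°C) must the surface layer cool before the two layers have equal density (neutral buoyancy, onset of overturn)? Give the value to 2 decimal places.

0.85 °C

Neutral buoyancy requires Δρ = 0, i.e. −α(T_deep − T_surf′) + β(S_deep − S_surf) = 0.
T_surf′ = T_deep − (β/α)·ΔS = -1.3 − (8 × 10⁻⁴/1.6 × 10⁻⁴)·(-0.43) = 0.8500 °C.
Cooling required: 1.2 − (0.8500) = 0.3500 °C.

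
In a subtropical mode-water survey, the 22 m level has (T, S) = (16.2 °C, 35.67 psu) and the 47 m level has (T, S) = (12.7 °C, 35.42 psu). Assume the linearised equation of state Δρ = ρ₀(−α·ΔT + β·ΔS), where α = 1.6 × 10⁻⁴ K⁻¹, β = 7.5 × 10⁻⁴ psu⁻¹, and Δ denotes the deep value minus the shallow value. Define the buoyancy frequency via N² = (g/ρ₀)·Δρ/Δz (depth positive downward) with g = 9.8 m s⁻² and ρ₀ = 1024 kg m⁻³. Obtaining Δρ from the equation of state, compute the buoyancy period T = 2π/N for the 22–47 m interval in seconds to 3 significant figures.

ΔT = -3.5 K, ΔS = -0.25 psu (deep − shallow).
Δρ/ρ₀ = −αΔT + βΔS = 5.60 × 10⁻⁴ − 1.875 × 10⁻⁴ = 3.725 × 10⁻⁴, so Δρ ≈ 0.3814 kg m⁻³.
N² = (g/ρ₀)·Δρ/Δz = g·(Δρ/ρ₀)/Δz = 9.8 × 3.725 × 10⁻⁴ / 25 = 1.4602 × 10⁻⁴ s⁻².
N = √(1.4602 × 10⁻⁴) = 0.012084 rad s⁻¹ → T = 2π/N = 519.96 s ≈ 520 s.

520 s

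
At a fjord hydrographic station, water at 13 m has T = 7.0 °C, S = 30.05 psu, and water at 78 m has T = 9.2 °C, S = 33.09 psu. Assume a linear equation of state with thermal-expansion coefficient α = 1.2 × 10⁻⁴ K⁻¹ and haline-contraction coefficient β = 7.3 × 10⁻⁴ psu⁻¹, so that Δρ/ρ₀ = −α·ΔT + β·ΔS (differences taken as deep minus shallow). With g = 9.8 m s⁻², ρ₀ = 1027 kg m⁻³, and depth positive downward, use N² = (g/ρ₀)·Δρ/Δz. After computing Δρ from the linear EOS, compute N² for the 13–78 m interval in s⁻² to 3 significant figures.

2.95 × 10⁻⁴ s⁻²

ΔT = +2.2 K, ΔS = +3.04 psu (deep − shallow).
Δρ/ρ₀ = −αΔT + βΔS = -2.64 × 10⁻⁴ + 2.2192 × 10⁻³ = 1.9552 × 10⁻³, so Δρ ≈ 2.008 kg m⁻³.
N² = (g/ρ₀)·Δρ/Δz = g·(Δρ/ρ₀)/Δz = 9.8 × 1.9552 × 10⁻³ / 65 = 2.9478 × 10⁻⁴ s⁻² ≈ 2.95 × 10⁻⁴ s⁻².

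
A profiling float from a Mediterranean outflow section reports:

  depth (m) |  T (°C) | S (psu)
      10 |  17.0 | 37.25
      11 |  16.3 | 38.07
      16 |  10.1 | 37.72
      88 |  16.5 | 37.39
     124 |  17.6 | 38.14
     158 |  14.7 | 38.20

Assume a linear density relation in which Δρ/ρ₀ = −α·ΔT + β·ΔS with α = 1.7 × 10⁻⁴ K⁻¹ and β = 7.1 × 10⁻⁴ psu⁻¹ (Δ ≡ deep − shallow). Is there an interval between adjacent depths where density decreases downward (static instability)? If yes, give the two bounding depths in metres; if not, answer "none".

16–88 m

Evaluate Δρ/ρ₀ = −αΔT + βΔS across each adjacent pair:
  10–11 m: −αΔT+βΔS = −(1.7 × 10⁻⁴)(-0.7)+(7.1 × 10⁻⁴)(+0.82) = 7.0 × 10⁻⁴ → stable
  11–16 m: −αΔT+βΔS = −(1.7 × 10⁻⁴)(-6.2)+(7.1 × 10⁻⁴)(-0.35) = 8.1 × 10⁻⁴ → stable
  16–88 m: −αΔT+βΔS = −(1.7 × 10⁻⁴)(+6.4)+(7.1 × 10⁻⁴)(-0.33) = -1.3 × 10⁻³ → UNSTABLE
  88–124 m: −αΔT+βΔS = −(1.7 × 10⁻⁴)(+1.1)+(7.1 × 10⁻⁴)(+0.75) = 3.5 × 10⁻⁴ → stable
  124–158 m: −αΔT+βΔS = −(1.7 × 10⁻⁴)(-2.9)+(7.1 × 10⁻⁴)(+0.06) = 5.4 × 10⁻⁴ → stable
The 16–88 m interval has Δρ < 0: lighter water underlies denser water.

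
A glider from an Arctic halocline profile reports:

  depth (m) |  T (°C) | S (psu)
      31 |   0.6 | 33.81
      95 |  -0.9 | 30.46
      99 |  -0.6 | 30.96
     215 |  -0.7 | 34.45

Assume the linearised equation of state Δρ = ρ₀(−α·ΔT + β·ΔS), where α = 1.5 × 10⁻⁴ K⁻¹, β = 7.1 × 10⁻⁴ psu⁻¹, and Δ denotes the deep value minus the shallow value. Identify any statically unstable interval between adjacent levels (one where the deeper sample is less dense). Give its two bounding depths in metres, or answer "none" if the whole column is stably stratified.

31–95 m

Evaluate Δρ/ρ₀ = −αΔT + βΔS across each adjacent pair:
  31–95 m: −αΔT+βΔS = −(1.5 × 10⁻⁴)(-1.5)+(7.1 × 10⁻⁴)(-3.35) = -2.2 × 10⁻³ → UNSTABLE
  95–99 m: −αΔT+βΔS = −(1.5 × 10⁻⁴)(+0.3)+(7.1 × 10⁻⁴)(+0.50) = 3.1 × 10⁻⁴ → stable
  99–215 m: −αΔT+βΔS = −(1.5 × 10⁻⁴)(-0.1)+(7.1 × 10⁻⁴)(+3.49) = 2.5 × 10⁻³ → stable
The 31–95 m interval has Δρ < 0: lighter water underlies denser water.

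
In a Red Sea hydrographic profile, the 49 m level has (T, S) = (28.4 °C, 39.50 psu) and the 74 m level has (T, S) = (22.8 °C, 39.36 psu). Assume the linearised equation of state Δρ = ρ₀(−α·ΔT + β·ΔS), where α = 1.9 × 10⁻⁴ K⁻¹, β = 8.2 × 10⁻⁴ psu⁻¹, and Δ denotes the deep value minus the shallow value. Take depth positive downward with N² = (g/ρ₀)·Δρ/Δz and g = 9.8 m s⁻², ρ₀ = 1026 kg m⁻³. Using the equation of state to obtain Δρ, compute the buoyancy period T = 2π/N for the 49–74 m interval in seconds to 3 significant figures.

ΔT = -5.6 K, ΔS = -0.14 psu (deep − shallow).
Δρ/ρ₀ = −αΔT + βΔS = 1.064 × 10⁻³ − 1.148 × 10⁻⁴ = 9.492 × 10⁻⁴, so Δρ ≈ 0.9739 kg m⁻³.
N² = (g/ρ₀)·Δρ/Δz = g·(Δρ/ρ₀)/Δz = 9.8 × 9.492 × 10⁻⁴ / 25 = 3.7209 × 10⁻⁴ s⁻².
N = √(3.7209 × 10⁻⁴) = 0.019290 rad s⁻¹ → T = 2π/N = 325.72 s ≈ 326 s.

326 s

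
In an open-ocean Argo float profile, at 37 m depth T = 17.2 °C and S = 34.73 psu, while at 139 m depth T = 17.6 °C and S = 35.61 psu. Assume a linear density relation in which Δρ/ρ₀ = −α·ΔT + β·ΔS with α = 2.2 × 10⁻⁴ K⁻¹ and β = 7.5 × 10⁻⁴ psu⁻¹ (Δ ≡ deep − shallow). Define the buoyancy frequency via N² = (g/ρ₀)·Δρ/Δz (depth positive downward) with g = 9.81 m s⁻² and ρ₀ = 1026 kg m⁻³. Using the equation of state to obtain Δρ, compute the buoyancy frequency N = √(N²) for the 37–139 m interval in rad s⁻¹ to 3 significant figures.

ΔT = +0.4 K, ΔS = +0.88 psu (deep − shallow).
Δρ/ρ₀ = −αΔT + βΔS = -8.80 × 10⁻⁵ + 6.60 × 10⁻⁴ = 5.72 × 10⁻⁴, so Δρ ≈ 0.5869 kg m⁻³.
N² = (g/ρ₀)·Δρ/Δz = g·(Δρ/ρ₀)/Δz = 9.81 × 5.72 × 10⁻⁴ / 102 = 5.5013 × 10⁻⁵ s⁻².
N = √(5.5013 × 10⁻⁵) = 7.4171 × 10⁻³ rad s⁻¹ ≈ 7.42 × 10⁻³ rad s⁻¹.

7.42 × 10⁻³ rad s⁻¹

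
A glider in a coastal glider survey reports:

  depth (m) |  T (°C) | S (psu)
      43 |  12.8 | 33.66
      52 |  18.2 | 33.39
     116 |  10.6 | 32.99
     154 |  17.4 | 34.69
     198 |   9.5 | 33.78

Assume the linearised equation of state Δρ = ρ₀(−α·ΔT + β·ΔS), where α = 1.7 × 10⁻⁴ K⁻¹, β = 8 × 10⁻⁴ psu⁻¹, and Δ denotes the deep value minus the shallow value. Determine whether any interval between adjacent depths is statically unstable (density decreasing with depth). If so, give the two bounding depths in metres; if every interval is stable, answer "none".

Evaluate Δρ/ρ₀ = −αΔT + βΔS across each adjacent pair:
  43–52 m: −αΔT+βΔS = −(1.7 × 10⁻⁴)(+5.4)+(8 × 10⁻⁴)(-0.27) = -1.1 × 10⁻³ → UNSTABLE
  52–116 m: −αΔT+βΔS = −(1.7 × 10⁻⁴)(-7.6)+(8 × 10⁻⁴)(-0.40) = 9.7 × 10⁻⁴ → stable
  116–154 m: −αΔT+βΔS = −(1.7 × 10⁻⁴)(+6.8)+(8 × 10⁻⁴)(+1.70) = 2.0 × 10⁻⁴ → stable
  154–198 m: −αΔT+βΔS = −(1.7 × 10⁻⁴)(-7.9)+(8 × 10⁻⁴)(-0.91) = 6.2 × 10⁻⁴ → stable
The 43–52 m interval has Δρ < 0: lighter water underlies denser water.

43–52 m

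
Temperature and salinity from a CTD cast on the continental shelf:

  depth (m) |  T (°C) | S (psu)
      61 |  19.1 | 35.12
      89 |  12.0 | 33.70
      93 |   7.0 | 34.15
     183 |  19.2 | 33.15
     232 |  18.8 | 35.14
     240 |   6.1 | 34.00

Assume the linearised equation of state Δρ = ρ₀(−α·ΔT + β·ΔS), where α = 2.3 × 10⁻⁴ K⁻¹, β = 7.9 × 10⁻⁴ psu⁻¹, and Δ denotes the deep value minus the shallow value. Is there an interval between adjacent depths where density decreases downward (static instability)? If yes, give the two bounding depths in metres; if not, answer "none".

Evaluate Δρ/ρ₀ = −αΔT + βΔS across each adjacent pair:
  61–89 m: −αΔT+βΔS = −(2.3 × 10⁻⁴)(-7.1)+(7.9 × 10⁻⁴)(-1.42) = 5.1 × 10⁻⁴ → stable
  89–93 m: −αΔT+βΔS = −(2.3 × 10⁻⁴)(-5.0)+(7.9 × 10⁻⁴)(+0.45) = 1.5 × 10⁻³ → stable
  93–183 m: −αΔT+βΔS = −(2.3 × 10⁻⁴)(+12.2)+(7.9 × 10⁻⁴)(-1.00) = -3.6 × 10⁻³ → UNSTABLE
  183–232 m: −αΔT+βΔS = −(2.3 × 10⁻⁴)(-0.4)+(7.9 × 10⁻⁴)(+1.99) = 1.7 × 10⁻³ → stable
  232–240 m: −αΔT+βΔS = −(2.3 × 10⁻⁴)(-12.7)+(7.9 × 10⁻⁴)(-1.14) = 2.0 × 10⁻³ → stable
The 93–183 m interval has Δρ < 0: lighter water underlies denser water.

93–183 m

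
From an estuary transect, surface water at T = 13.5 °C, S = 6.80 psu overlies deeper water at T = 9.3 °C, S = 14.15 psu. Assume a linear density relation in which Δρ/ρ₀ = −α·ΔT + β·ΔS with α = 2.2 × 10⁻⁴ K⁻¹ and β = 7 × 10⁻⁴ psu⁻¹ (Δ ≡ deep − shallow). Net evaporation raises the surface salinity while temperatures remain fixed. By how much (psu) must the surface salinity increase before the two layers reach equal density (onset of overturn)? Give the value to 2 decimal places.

8.67 psu

Neutral buoyancy requires −α(T_deep − T_surf) + β(S_deep − S_surf′) = 0.
S_surf′ = S_deep − (α/β)·ΔT = 14.15 − (2.2 × 10⁻⁴/7 × 10⁻⁴)·(-4.2) = 15.4700 psu.
Increase required: 15.4700 − 6.80 = 8.6700 psu.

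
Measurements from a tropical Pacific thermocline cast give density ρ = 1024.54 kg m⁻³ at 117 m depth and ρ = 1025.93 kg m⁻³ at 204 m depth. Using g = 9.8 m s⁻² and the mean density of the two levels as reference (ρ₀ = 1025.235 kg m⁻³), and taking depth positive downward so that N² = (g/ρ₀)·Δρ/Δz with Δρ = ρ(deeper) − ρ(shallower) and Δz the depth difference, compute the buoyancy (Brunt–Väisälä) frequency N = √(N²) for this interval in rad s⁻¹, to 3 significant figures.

Δρ = 1025.93 − 1024.54 = 1.39 kg m⁻³ over Δz = 204 − 117 = 87 m.
N² = (9.8/1025.235) × (1.39/87) = 1.5272 × 10⁻⁴ s⁻².
N = √(1.5272 × 10⁻⁴) = 0.012358 rad s⁻¹ ≈ 0.0124 rad s⁻¹.

0.0124 rad s⁻¹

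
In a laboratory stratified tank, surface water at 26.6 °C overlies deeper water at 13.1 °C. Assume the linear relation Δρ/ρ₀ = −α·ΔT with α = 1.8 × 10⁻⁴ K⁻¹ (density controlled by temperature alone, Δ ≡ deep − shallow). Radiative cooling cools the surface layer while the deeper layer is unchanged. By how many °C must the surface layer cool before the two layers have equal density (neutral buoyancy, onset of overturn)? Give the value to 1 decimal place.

13.5 °C

With temperature the only control, equal density requires T_surf′ = T_deep.
T_surf′ = 13.1 °C.
Cooling required: 26.6 − 13.1 = 13.5 °C.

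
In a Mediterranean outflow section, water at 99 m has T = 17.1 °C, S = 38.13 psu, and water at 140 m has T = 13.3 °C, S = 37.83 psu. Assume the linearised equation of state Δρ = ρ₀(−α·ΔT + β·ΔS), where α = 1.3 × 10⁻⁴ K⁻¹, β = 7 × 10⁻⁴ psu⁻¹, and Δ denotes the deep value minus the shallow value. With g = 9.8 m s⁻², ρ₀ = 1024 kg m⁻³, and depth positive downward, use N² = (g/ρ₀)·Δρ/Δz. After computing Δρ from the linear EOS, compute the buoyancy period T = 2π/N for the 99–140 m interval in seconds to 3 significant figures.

763 s

ΔT = -3.8 K, ΔS = -0.30 psu (deep − shallow).
Δρ/ρ₀ = −αΔT + βΔS = 4.94 × 10⁻⁴ − 2.10 × 10⁻⁴ = 2.84 × 10⁻⁴, so Δρ ≈ 0.2908 kg m⁻³.
N² = (g/ρ₀)·Δρ/Δz = g·(Δρ/ρ₀)/Δz = 9.8 × 2.84 × 10⁻⁴ / 41 = 6.7883 × 10⁻⁵ s⁻².
N = √(6.7883 × 10⁻⁵) = 8.2391 × 10⁻³ rad s⁻¹ → T = 2π/N = 762.61 s ≈ 763 s.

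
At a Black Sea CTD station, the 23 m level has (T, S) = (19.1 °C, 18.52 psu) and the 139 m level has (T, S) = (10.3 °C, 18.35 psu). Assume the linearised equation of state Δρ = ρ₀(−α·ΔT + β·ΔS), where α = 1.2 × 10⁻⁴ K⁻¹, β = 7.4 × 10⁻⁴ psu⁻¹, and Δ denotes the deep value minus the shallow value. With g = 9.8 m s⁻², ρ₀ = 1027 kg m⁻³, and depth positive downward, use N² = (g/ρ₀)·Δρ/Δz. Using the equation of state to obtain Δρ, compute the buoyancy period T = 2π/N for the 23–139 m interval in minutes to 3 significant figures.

ΔT = -8.8 K, ΔS = -0.17 psu (deep − shallow).
Δρ/ρ₀ = −αΔT + βΔS = 1.056 × 10⁻³ − 1.258 × 10⁻⁴ = 9.302 × 10⁻⁴, so Δρ ≈ 0.9553 kg m⁻³.
N² = (g/ρ₀)·Δρ/Δz = g·(Δρ/ρ₀)/Δz = 9.8 × 9.302 × 10⁻⁴ / 116 = 7.8586 × 10⁻⁵ s⁻².
N = √(7.8586 × 10⁻⁵) = 8.8649 × 10⁻³ rad s⁻¹ → T = 2π/N = 708.77 s = 11.813 min ≈ 11.8 min.

11.8 min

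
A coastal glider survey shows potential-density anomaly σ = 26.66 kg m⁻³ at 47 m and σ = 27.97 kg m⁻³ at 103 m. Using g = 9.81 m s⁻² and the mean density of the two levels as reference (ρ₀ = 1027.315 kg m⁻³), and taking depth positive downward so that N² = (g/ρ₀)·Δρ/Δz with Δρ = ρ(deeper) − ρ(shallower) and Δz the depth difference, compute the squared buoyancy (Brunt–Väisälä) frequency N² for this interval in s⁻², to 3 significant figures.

2.23 × 10⁻⁴ s⁻²

Δρ = 1027.97 − 1026.66 = 1.31 kg m⁻³ over Δz = 103 − 47 = 56 m.
N² = (9.81/1027.315) × (1.31/56) = 2.2338 × 10⁻⁴ s⁻² ≈ 2.23 × 10⁻⁴ s⁻².
A positive N² confirms static stability across the interval.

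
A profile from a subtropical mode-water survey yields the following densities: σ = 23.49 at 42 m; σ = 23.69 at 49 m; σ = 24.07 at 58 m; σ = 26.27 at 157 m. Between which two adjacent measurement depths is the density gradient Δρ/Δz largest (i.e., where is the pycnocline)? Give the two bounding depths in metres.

Compute the density gradient over each adjacent pair:
  42–49 m: Δρ/Δz = 0.20/7 = 0.029 kg m⁻⁴
  49–58 m: Δρ/Δz = 0.38/9 = 0.042 kg m⁻⁴
  58–157 m: Δρ/Δz = 2.20/99 = 0.022 kg m⁻⁴
The largest gradient is in the 49–58 m interval — the pycnocline.

49–58 m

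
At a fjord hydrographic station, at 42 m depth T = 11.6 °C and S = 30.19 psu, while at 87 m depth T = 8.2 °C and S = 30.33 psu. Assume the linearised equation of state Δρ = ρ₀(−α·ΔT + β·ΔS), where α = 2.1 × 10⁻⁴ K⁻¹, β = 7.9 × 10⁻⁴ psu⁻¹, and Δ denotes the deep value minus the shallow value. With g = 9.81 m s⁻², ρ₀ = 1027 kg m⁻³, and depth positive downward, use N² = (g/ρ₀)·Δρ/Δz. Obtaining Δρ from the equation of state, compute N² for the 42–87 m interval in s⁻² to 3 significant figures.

1.80 × 10⁻⁴ s⁻²

ΔT = -3.4 K, ΔS = +0.14 psu (deep − shallow).
Δρ/ρ₀ = −αΔT + βΔS = 7.14 × 10⁻⁴ + 1.106 × 10⁻⁴ = 8.246 × 10⁻⁴, so Δρ ≈ 0.8469 kg m⁻³.
N² = (g/ρ₀)·Δρ/Δz = g·(Δρ/ρ₀)/Δz = 9.81 × 8.246 × 10⁻⁴ / 45 = 1.7976 × 10⁻⁴ s⁻² ≈ 1.80 × 10⁻⁴ s⁻².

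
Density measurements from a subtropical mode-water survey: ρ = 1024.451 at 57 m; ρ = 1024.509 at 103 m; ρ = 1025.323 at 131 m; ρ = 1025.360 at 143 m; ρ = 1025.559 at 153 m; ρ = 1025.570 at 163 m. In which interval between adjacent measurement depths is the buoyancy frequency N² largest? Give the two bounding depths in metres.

103–131 m

Compute the density gradient over each adjacent pair:
  57–103 m: Δρ/Δz = 0.058/46 = 1.3 × 10⁻³ kg m⁻⁴
  103–131 m: Δρ/Δz = 0.814/28 = 0.029 kg m⁻⁴
  131–143 m: Δρ/Δz = 0.037/12 = 3.1 × 10⁻³ kg m⁻⁴
  143–153 m: Δρ/Δz = 0.199/10 = 0.020 kg m⁻⁴
  153–163 m: Δρ/Δz = 0.011/10 = 1.1 × 10⁻³ kg m⁻⁴
The largest gradient is in the 103–131 m interval — the pycnocline.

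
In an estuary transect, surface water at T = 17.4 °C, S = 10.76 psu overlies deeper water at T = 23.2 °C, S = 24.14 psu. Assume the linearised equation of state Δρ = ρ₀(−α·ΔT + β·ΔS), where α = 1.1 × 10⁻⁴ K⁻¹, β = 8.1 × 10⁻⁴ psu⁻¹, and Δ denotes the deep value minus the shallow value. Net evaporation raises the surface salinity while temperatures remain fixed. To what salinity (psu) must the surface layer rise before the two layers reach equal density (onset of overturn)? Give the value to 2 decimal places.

Neutral buoyancy requires −α(T_deep − T_surf) + β(S_deep − S_surf′) = 0.
S_surf′ = S_deep − (α/β)·ΔT = 24.14 − (1.1 × 10⁻⁴/8.1 × 10⁻⁴)·(+5.8) = 23.3523 psu.
Increase required: 23.3523 − 10.76 = 12.5923 psu.

23.35 psu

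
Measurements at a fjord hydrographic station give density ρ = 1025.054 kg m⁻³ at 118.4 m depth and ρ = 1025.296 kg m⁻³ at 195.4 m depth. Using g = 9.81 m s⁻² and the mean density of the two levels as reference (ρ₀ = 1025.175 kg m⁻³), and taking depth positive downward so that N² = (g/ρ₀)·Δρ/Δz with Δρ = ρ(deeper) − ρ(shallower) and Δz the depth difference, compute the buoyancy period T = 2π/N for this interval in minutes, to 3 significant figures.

Δρ = 1025.296 − 1025.054 = 0.242 kg m⁻³ over Δz = 195.4 − 118.4 = 77 m.
N² = (9.81/1025.175) × (0.242/77) = 3.0074 × 10⁻⁵ s⁻².
N = √(3.0074 × 10⁻⁵) = 5.4840 × 10⁻³ rad s⁻¹, so T = 2π/N = 1.1457 × 10³ s = 19.095 min ≈ 19.1 min.

19.1 min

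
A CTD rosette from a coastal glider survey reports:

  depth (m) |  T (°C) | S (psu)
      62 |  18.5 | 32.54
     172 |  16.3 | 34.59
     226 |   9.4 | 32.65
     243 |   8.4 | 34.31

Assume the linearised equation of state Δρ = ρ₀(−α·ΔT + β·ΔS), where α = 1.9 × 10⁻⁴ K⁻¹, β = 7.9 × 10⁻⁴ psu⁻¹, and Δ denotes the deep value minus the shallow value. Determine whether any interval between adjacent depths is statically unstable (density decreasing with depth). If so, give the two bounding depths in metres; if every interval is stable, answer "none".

172–226 m

Evaluate Δρ/ρ₀ = −αΔT + βΔS across each adjacent pair:
  62–172 m: −αΔT+βΔS = −(1.9 × 10⁻⁴)(-2.2)+(7.9 × 10⁻⁴)(+2.05) = 2.0 × 10⁻³ → stable
  172–226 m: −αΔT+βΔS = −(1.9 × 10⁻⁴)(-6.9)+(7.9 × 10⁻⁴)(-1.94) = -2.2 × 10⁻⁴ → UNSTABLE
  226–243 m: −αΔT+βΔS = −(1.9 × 10⁻⁴)(-1.0)+(7.9 × 10⁻⁴)(+1.66) = 1.5 × 10⁻³ → stable
The 172–226 m interval has Δρ < 0: lighter water underlies denser water.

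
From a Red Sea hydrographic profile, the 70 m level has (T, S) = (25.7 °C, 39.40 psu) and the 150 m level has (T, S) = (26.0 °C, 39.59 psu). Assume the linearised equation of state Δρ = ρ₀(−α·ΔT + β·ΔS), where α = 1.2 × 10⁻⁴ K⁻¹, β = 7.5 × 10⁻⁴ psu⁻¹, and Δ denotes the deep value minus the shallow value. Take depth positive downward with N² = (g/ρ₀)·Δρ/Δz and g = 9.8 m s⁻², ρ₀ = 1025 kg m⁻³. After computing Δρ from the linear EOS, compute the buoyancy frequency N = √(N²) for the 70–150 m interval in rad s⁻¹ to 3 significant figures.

3.61 × 10⁻³ rad s⁻¹

ΔT = +0.3 K, ΔS = +0.19 psu (deep − shallow).
Δρ/ρ₀ = −αΔT + βΔS = -3.60 × 10⁻⁵ + 1.425 × 10⁻⁴ = 1.065 × 10⁻⁴, so Δρ ≈ 0.1092 kg m⁻³.
N² = (g/ρ₀)·Δρ/Δz = g·(Δρ/ρ₀)/Δz = 9.8 × 1.065 × 10⁻⁴ / 80 = 1.3046 × 10⁻⁵ s⁻².
N = √(1.3046 × 10⁻⁵) = 3.6119 × 10⁻³ rad s⁻¹ ≈ 3.61 × 10⁻³ rad s⁻¹.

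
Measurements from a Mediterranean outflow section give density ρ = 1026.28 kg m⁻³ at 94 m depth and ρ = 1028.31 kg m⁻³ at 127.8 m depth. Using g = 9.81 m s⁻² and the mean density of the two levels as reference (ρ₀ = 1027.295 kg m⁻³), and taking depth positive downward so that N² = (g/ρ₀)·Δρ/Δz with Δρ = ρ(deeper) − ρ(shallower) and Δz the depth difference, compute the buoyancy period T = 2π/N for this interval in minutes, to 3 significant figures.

Δρ = 1028.31 − 1026.28 = 2.03 kg m⁻³ over Δz = 127.8 − 94 = 33.8 m.
N² = (9.81/1027.295) × (2.03/33.8) = 5.7353 × 10⁻⁴ s⁻².
N = √(5.7353 × 10⁻⁴) = 0.023948 rad s⁻¹, so T = 2π/N = 262.37 s = 4.3728 min ≈ 4.37 min.

4.37 min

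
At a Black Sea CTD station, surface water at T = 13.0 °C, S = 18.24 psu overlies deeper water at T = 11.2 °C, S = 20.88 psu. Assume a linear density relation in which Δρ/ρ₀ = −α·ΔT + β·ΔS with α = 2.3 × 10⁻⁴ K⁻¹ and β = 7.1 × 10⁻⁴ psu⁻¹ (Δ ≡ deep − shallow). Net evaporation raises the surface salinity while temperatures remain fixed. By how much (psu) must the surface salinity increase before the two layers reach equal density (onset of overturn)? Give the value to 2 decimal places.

Neutral buoyancy requires −α(T_deep − T_surf) + β(S_deep − S_surf′) = 0.
S_surf′ = S_deep − (α/β)·ΔT = 20.88 − (2.3 × 10⁻⁴/7.1 × 10⁻⁴)·(-1.8) = 21.4631 psu.
Increase required: 21.4631 − 18.24 = 3.2231 psu.

3.22 psu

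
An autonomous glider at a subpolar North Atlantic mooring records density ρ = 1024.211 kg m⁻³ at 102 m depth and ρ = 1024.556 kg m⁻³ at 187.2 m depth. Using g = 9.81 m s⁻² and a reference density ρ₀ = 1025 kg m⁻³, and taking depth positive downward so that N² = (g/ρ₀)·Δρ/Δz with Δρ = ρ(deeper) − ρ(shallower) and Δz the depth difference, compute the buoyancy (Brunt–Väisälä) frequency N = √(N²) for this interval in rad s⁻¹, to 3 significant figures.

Δρ = 1024.556 − 1024.211 = 0.345 kg m⁻³ over Δz = 187.2 − 102 = 85.2 m.
N² = (9.81/1025) × (0.345/85.2) = 3.8755 × 10⁻⁵ s⁻².
N = √(3.8755 × 10⁻⁵) = 6.2254 × 10⁻³ rad s⁻¹ ≈ 6.23 × 10⁻³ rad s⁻¹.
Since Δρ > 0 the layer is stably stratified.

6.23 × 10⁻³ rad s⁻¹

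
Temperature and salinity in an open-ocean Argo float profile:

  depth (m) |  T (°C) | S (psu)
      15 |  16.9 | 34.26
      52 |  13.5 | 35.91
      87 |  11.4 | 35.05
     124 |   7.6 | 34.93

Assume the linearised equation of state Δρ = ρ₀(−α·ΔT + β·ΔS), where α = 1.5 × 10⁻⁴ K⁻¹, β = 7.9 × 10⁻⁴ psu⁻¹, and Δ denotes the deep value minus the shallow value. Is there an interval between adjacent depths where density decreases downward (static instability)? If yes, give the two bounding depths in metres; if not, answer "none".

52–87 m

Evaluate Δρ/ρ₀ = −αΔT + βΔS across each adjacent pair:
  15–52 m: −αΔT+βΔS = −(1.5 × 10⁻⁴)(-3.4)+(7.9 × 10⁻⁴)(+1.65) = 1.8 × 10⁻³ → stable
  52–87 m: −αΔT+βΔS = −(1.5 × 10⁻⁴)(-2.1)+(7.9 × 10⁻⁴)(-0.86) = -3.6 × 10⁻⁴ → UNSTABLE
  87–124 m: −αΔT+βΔS = −(1.5 × 10⁻⁴)(-3.8)+(7.9 × 10⁻⁴)(-0.12) = 4.8 × 10⁻⁴ → stable
The 52–87 m interval has Δρ < 0: lighter water underlies denser water.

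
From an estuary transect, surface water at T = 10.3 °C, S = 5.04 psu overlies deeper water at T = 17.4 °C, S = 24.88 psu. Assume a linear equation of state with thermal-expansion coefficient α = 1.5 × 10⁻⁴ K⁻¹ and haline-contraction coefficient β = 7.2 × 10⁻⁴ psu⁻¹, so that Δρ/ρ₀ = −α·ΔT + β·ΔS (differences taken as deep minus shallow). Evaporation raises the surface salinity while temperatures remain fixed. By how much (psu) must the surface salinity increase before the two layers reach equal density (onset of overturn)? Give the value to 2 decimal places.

Neutral buoyancy requires −α(T_deep − T_surf) + β(S_deep − S_surf′) = 0.
S_surf′ = S_deep − (α/β)·ΔT = 24.88 − (1.5 × 10⁻⁴/7.2 × 10⁻⁴)·(+7.1) = 23.4008 psu.
Increase required: 23.4008 − 5.04 = 18.3608 psu.

18.36 psu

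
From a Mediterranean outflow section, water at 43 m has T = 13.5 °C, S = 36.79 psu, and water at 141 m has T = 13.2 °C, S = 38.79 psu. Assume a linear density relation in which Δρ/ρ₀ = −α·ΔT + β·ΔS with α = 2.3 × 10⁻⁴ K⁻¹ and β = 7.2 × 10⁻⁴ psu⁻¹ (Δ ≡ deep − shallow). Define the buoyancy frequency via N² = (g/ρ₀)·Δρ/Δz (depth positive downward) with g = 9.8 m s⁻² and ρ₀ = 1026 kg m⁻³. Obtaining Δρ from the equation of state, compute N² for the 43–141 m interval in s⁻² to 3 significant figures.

ΔT = -0.3 K, ΔS = +2.00 psu (deep − shallow).
Δρ/ρ₀ = −αΔT + βΔS = 6.90 × 10⁻⁵ + 1.44 × 10⁻³ = 1.509 × 10⁻³, so Δρ ≈ 1.548 kg m⁻³.
N² = (g/ρ₀)·Δρ/Δz = g·(Δρ/ρ₀)/Δz = 9.8 × 1.509 × 10⁻³ / 98 = 1.5090 × 10⁻⁴ s⁻² ≈ 1.51 × 10⁻⁴ s⁻².

1.51 × 10⁻⁴ s⁻²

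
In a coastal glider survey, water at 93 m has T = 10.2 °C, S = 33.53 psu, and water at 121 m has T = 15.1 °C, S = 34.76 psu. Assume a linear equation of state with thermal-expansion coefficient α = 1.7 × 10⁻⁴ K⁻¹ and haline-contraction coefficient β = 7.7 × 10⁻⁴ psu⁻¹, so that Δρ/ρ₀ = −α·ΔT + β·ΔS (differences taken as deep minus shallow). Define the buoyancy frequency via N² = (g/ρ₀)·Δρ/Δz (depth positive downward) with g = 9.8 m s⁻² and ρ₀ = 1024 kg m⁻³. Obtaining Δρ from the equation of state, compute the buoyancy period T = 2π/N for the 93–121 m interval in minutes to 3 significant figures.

ΔT = +4.9 K, ΔS = +1.23 psu (deep − shallow).
Δρ/ρ₀ = −αΔT + βΔS = -8.33 × 10⁻⁴ + 9.471 × 10⁻⁴ = 1.141 × 10⁻⁴, so Δρ ≈ 0.1168 kg m⁻³.
N² = (g/ρ₀)·Δρ/Δz = g·(Δρ/ρ₀)/Δz = 9.8 × 1.141 × 10⁻⁴ / 28 = 3.9935 × 10⁻⁵ s⁻².
N = √(3.9935 × 10⁻⁵) = 6.3194 × 10⁻³ rad s⁻¹ → T = 2π/N = 994.27 s = 16.571 min ≈ 16.6 min.

16.6 min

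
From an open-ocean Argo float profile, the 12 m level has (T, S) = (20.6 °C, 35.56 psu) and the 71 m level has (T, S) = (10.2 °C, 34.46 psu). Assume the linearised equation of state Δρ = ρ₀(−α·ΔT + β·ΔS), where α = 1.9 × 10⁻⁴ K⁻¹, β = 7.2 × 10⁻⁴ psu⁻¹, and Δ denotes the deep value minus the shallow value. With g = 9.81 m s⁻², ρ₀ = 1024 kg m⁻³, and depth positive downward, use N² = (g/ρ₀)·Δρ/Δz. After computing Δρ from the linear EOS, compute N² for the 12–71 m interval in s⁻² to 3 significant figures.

ΔT = -10.4 K, ΔS = -1.10 psu (deep − shallow).
Δρ/ρ₀ = −αΔT + βΔS = 1.976 × 10⁻³ − 7.92 × 10⁻⁴ = 1.184 × 10⁻³, so Δρ ≈ 1.212 kg m⁻³.
N² = (g/ρ₀)·Δρ/Δz = g·(Δρ/ρ₀)/Δz = 9.81 × 1.184 × 10⁻³ / 59 = 1.9687 × 10⁻⁴ s⁻² ≈ 1.97 × 10⁻⁴ s⁻².

1.97 × 10⁻⁴ s⁻²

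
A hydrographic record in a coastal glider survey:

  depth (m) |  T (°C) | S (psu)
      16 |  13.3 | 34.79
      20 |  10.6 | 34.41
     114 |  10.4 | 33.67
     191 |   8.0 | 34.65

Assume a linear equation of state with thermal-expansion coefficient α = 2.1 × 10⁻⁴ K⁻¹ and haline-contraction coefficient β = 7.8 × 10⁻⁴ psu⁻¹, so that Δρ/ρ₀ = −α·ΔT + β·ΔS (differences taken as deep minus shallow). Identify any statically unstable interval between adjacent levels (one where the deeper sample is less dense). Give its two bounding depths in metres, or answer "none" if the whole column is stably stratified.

20–114 m

Evaluate Δρ/ρ₀ = −αΔT + βΔS across each adjacent pair:
  16–20 m: −αΔT+βΔS = −(2.1 × 10⁻⁴)(-2.7)+(7.8 × 10⁻⁴)(-0.38) = 2.7 × 10⁻⁴ → stable
  20–114 m: −αΔT+βΔS = −(2.1 × 10⁻⁴)(-0.2)+(7.8 × 10⁻⁴)(-0.74) = -5.4 × 10⁻⁴ → UNSTABLE
  114–191 m: −αΔT+βΔS = −(2.1 × 10⁻⁴)(-2.4)+(7.8 × 10⁻⁴)(+0.98) = 1.3 × 10⁻³ → stable
The 20–114 m interval has Δρ < 0: lighter water underlies denser water.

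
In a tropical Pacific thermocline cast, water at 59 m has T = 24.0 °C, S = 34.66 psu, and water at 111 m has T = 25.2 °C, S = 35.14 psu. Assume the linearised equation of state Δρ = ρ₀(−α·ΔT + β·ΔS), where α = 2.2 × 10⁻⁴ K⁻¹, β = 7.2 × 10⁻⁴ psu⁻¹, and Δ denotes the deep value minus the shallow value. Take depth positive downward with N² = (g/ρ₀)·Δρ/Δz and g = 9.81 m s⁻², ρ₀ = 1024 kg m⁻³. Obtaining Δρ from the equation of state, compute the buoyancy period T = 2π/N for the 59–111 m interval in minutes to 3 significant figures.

26.7 min

ΔT = +1.2 K, ΔS = +0.48 psu (deep − shallow).
Δρ/ρ₀ = −αΔT + βΔS = -2.64 × 10⁻⁴ + 3.456 × 10⁻⁴ = 8.16 × 10⁻⁵, so Δρ ≈ 0.08356 kg m⁻³.
N² = (g/ρ₀)·Δρ/Δz = g·(Δρ/ρ₀)/Δz = 9.81 × 8.16 × 10⁻⁵ / 52 = 1.5394 × 10⁻⁵ s⁻².
N = √(1.5394 × 10⁻⁵) = 3.9235 × 10⁻³ rad s⁻¹ → T = 2π/N = 1.6014 × 10³ s = 26.690 min ≈ 26.7 min.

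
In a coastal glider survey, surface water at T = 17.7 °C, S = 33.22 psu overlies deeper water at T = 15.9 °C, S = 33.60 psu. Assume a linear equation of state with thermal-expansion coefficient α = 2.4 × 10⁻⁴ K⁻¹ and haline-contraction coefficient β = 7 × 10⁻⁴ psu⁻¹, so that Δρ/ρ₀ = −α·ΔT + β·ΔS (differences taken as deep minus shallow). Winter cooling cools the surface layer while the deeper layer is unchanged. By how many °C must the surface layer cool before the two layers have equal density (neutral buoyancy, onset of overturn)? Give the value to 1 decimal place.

2.9 °C

Neutral buoyancy requires Δρ = 0, i.e. −α(T_deep − T_surf′) + β(S_deep − S_surf) = 0.
T_surf′ = T_deep − (β/α)·ΔS = 15.9 − (7 × 10⁻⁴/2.4 × 10⁻⁴)·(+0.38) = 14.792 °C.
Cooling required: 17.7 − (14.792) = 2.908 °C.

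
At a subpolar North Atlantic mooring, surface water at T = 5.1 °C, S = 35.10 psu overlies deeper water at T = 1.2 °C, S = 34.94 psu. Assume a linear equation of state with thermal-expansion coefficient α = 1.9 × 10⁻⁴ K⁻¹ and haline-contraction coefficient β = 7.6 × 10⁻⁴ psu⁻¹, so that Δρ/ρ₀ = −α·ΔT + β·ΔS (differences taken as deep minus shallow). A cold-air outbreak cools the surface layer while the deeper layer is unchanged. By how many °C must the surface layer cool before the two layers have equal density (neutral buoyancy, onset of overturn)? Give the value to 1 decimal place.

Neutral buoyancy requires Δρ = 0, i.e. −α(T_deep − T_surf′) + β(S_deep − S_surf) = 0.
T_surf′ = T_deep − (β/α)·ΔS = 1.2 − (7.6 × 10⁻⁴/1.9 × 10⁻⁴)·(-0.16) = 1.840 °C.
Cooling required: 5.1 − (1.840) = 3.260 °C.

3.3 °C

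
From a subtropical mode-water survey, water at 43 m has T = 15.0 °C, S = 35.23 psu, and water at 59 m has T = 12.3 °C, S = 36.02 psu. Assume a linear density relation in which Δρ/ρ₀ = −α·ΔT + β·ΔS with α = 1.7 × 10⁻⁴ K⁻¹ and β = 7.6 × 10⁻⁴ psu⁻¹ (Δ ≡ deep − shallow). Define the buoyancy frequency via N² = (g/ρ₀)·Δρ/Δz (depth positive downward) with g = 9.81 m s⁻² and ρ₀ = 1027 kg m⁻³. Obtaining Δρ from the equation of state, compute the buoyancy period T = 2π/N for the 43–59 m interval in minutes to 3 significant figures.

4.11 min

ΔT = -2.7 K, ΔS = +0.79 psu (deep − shallow).
Δρ/ρ₀ = −αΔT + βΔS = 4.59 × 10⁻⁴ + 6.004 × 10⁻⁴ = 1.0594 × 10⁻³, so Δρ ≈ 1.088 kg m⁻³.
N² = (g/ρ₀)·Δρ/Δz = g·(Δρ/ρ₀)/Δz = 9.81 × 1.0594 × 10⁻³ / 16 = 6.4954 × 10⁻⁴ s⁻².
N = √(6.4954 × 10⁻⁴) = 0.025486 rad s⁻¹ → T = 2π/N = 246.53 s = 4.1088 min ≈ 4.11 min.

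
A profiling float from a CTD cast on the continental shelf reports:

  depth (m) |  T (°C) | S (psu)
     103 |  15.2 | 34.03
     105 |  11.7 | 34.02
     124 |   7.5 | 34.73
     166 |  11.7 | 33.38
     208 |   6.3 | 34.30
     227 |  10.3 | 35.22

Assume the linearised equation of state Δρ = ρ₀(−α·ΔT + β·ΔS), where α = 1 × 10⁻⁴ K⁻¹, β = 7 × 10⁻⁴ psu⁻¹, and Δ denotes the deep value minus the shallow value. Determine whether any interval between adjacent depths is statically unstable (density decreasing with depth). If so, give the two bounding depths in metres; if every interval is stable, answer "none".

124–166 m

Evaluate Δρ/ρ₀ = −αΔT + βΔS across each adjacent pair:
  103–105 m: −αΔT+βΔS = −(1 × 10⁻⁴)(-3.5)+(7 × 10⁻⁴)(-0.01) = 3.4 × 10⁻⁴ → stable
  105–124 m: −αΔT+βΔS = −(1 × 10⁻⁴)(-4.2)+(7 × 10⁻⁴)(+0.71) = 9.2 × 10⁻⁴ → stable
  124–166 m: −αΔT+βΔS = −(1 × 10⁻⁴)(+4.2)+(7 × 10⁻⁴)(-1.35) = -1.4 × 10⁻³ → UNSTABLE
  166–208 m: −αΔT+βΔS = −(1 × 10⁻⁴)(-5.4)+(7 × 10⁻⁴)(+0.92) = 1.2 × 10⁻³ → stable
  208–227 m: −αΔT+βΔS = −(1 × 10⁻⁴)(+4.0)+(7 × 10⁻⁴)(+0.92) = 2.4 × 10⁻⁴ → stable
The 124–166 m interval has Δρ < 0: lighter water underlies denser water.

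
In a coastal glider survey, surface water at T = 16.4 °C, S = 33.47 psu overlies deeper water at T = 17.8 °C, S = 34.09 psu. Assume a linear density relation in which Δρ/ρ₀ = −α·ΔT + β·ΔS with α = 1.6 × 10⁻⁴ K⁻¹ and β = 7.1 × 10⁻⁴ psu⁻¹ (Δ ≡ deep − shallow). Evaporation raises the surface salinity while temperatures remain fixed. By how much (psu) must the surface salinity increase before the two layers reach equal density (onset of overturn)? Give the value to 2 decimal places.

Neutral buoyancy requires −α(T_deep − T_surf) + β(S_deep − S_surf′) = 0.
S_surf′ = S_deep − (α/β)·ΔT = 34.09 − (1.6 × 10⁻⁴/7.1 × 10⁻⁴)·(+1.4) = 33.7745 psu.
Increase required: 33.7745 − 33.47 = 0.3045 psu.

0.30 psu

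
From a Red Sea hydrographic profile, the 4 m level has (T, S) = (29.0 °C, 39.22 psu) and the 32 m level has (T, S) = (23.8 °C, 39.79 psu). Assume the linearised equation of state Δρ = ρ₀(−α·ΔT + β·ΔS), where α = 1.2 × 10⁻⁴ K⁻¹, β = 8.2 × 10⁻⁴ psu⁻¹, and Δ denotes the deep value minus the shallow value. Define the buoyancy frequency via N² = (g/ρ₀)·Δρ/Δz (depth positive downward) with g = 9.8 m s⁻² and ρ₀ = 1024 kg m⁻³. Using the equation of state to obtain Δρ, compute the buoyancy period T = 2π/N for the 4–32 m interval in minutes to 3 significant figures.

5.36 min

ΔT = -5.2 K, ΔS = +0.57 psu (deep − shallow).
Δρ/ρ₀ = −αΔT + βΔS = 6.24 × 10⁻⁴ + 4.674 × 10⁻⁴ = 1.0914 × 10⁻³, so Δρ ≈ 1.118 kg m⁻³.
N² = (g/ρ₀)·Δρ/Δz = g·(Δρ/ρ₀)/Δz = 9.8 × 1.0914 × 10⁻³ / 28 = 3.8199 × 10⁻⁴ s⁻².
N = √(3.8199 × 10⁻⁴) = 0.019545 rad s⁻¹ → T = 2π/N = 321.47 s = 5.3578 min ≈ 5.36 min.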